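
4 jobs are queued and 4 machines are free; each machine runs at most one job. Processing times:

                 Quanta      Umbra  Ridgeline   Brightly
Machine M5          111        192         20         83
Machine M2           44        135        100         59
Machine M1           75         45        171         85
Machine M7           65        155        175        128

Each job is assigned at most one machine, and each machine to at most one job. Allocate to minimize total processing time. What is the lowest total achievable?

Min total: 189 min

Optimal: Quanta→Machine M7 (65 min), Umbra→Machine M1 (45 min), Ridgeline→Machine M5 (20 min), Brightly→Machine M2 (59 min) — total 65+45+20+59 = 189 min.
Next-best assignment: Quanta→Machine M2, Umbra→Machine M1, Ridgeline→Machine M5, Brightly→Machine M7 = 237 min.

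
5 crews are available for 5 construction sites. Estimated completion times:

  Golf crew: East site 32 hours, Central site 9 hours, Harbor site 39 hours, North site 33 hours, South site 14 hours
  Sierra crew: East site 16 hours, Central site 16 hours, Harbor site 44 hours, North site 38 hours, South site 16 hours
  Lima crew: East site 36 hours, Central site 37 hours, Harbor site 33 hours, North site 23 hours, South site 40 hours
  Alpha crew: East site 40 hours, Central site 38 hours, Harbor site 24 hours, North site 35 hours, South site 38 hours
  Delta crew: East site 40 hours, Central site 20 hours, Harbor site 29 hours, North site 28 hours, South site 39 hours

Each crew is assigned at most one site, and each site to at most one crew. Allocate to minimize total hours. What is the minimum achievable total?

This is a one-to-one assignment (minimum-cost bipartite matching).
Optimal: Golf crew→South site (14 hours), Sierra crew→East site (16 hours), Lima crew→North site (23 hours), Alpha crew→Harbor site (24 hours), Delta crew→Central site (20 hours) — total 14+16+23+24+20 = 97 hours.
Row-greedy (each crew in turn takes its cheapest remaining site) gives 111 hours, worse by 14.
Next-best assignment: Golf crew→Central site, Sierra crew→East site, Lima crew→North site, Alpha crew→Harbor site, Delta crew→South site = 111 hours.
Swapping Lima crew↔Golf crew (Lima crew→South site 40 hours, Golf crew→North site 33 hours) adds 36.

Minimum total: 97 hours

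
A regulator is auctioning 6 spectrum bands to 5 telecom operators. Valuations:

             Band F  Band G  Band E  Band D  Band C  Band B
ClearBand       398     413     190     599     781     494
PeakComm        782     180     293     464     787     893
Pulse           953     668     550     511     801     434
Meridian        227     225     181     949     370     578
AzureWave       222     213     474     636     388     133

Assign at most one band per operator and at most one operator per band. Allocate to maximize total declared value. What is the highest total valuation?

Optimal: ClearBand→Band C ($781M), PeakComm→Band B ($893M), Pulse→Band F ($953M), Meridian→Band D ($949M), AzureWave→Band E ($474M) — total 781+893+953+949+474 = $4050M.
Column-greedy (each band in turn goes to its best remaining operator) gives $3576M, worse by 474.
Swapping Meridian↔ClearBand (Meridian→Band C $370M, ClearBand→Band D $599M) loses 761.
Checked against all permutations: $4050M is optimal.

Max total: $4050M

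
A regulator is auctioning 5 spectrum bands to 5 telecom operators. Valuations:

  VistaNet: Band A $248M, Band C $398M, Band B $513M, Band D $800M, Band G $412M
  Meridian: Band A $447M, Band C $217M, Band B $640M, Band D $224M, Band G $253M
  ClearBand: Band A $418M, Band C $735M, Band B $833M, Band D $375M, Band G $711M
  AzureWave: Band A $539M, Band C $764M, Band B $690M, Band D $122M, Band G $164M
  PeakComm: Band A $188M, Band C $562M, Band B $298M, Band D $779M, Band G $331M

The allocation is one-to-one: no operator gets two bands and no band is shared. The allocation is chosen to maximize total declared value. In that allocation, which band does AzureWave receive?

This is the linear assignment problem.
Optimal: VistaNet→Band D ($800M), Meridian→Band B ($640M), ClearBand→Band G ($711M), AzureWave→Band A ($539M), PeakComm→Band C ($562M) — total 800+640+711+539+562 = $3252M.
Max-entry greedy (repeatedly take the single best remaining cell) gives $3175M, worse by 77.
Next-best assignment: VistaNet→Band G, Meridian→Band A, ClearBand→Band B, AzureWave→Band C, PeakComm→Band D = $3235M.
Swapping VistaNet↔PeakComm (VistaNet→Band C $398M, PeakComm→Band D $779M) loses 185.
AzureWave's own top band is Band C ($764M), but forcing AzureWave→Band C and reassigning the rest optimally gives only $3235M — worse by 17.

AzureWave receives Band A.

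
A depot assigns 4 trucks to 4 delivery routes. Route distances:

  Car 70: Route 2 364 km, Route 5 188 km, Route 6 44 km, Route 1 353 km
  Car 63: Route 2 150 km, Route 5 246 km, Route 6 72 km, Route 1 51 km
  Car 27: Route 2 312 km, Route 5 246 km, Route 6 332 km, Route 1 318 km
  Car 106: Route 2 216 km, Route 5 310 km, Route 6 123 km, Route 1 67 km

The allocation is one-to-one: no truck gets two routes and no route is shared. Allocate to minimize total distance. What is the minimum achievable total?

Optimal: Car 70→Route 6 (44 km), Car 63→Route 2 (150 km), Car 27→Route 5 (246 km), Car 106→Route 1 (67 km) — total 44+150+246+67 = 507 km.
Min-entry greedy (repeatedly take the single cheapest remaining cell) gives 557 km, worse by 50.
Swapping Car 70↔Car 27 (Car 70→Route 5 188 km, Car 27→Route 6 332 km) adds 230.

Minimum total: 507 km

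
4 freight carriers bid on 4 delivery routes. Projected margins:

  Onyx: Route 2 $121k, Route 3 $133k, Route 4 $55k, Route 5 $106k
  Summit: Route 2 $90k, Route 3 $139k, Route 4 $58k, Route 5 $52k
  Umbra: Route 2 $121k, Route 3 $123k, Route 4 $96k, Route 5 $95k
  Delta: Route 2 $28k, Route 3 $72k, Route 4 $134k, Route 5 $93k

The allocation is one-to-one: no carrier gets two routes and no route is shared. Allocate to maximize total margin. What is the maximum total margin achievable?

This is a one-to-one assignment (maximum-weight bipartite matching).
Optimal: Onyx→Route 5 ($106k), Summit→Route 3 ($139k), Umbra→Route 2 ($121k), Delta→Route 4 ($134k) — total 106+139+121+134 = $500k.
Row-greedy (each carrier in turn takes its best remaining route) gives $412k, worse by 88.
Swapping Summit↔Onyx (Summit→Route 5 $52k, Onyx→Route 3 $133k) loses 60.
Every other assignment is strictly worse.

Maximum total: $500k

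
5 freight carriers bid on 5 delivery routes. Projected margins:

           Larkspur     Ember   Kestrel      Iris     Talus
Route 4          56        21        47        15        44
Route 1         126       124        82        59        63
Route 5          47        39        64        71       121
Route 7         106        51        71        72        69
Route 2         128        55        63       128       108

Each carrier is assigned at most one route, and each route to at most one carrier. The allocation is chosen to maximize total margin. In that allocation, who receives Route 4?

Kestrel receives Route 4.

Optimal: Larkspur→Route 7 ($106k), Ember→Route 1 ($124k), Kestrel→Route 4 ($47k), Iris→Route 2 ($128k), Talus→Route 5 ($121k) — total 106+124+47+128+121 = $526k.
Row-greedy (each carrier in turn takes its best remaining route) gives $438k, worse by 88.
Next-best assignment: Larkspur→Route 4, Ember→Route 1, Kestrel→Route 7, Iris→Route 2, Talus→Route 5 = $500k.
Every other assignment is strictly worse.
Kestrel's own top route is Route 1 ($82k), but forcing Kestrel→Route 1 and reassigning the rest optimally gives only $458k — worse by 68.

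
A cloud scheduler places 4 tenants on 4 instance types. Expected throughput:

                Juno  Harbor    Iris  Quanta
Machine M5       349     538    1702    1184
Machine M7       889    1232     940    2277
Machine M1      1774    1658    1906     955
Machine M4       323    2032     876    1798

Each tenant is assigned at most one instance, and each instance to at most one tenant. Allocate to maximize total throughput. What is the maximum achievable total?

Optimal: Juno→Machine M1 (1774 ops/s), Harbor→Machine M4 (2032 ops/s), Iris→Machine M5 (1702 ops/s), Quanta→Machine M7 (2277 ops/s) — total 1774+2032+1702+2277 = 7785 ops/s.

Maximum total: 7785 ops/s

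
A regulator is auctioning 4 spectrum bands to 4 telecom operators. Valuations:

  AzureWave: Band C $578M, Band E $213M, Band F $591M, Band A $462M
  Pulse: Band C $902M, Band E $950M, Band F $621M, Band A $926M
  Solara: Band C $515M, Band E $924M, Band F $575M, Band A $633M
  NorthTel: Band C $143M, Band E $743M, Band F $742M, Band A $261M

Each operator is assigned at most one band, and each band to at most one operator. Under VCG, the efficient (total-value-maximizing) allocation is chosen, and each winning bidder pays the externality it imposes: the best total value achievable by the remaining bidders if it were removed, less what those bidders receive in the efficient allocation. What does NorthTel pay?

Efficient allocation: AzureWave→Band C ($578M), Pulse→Band A ($926M), Solara→Band E ($924M), NorthTel→Band F ($742M); total welfare W = $3170M.
NorthTel receives Band F at value $742M, so the others get W − 742 = $2428M.
Without NorthTel: best allocation of the remaining 3 bidders over all 4 bands is AzureWave→Band F ($591M), Pulse→Band A ($926M), Solara→Band E ($924M), total $2441M.
VCG payment = (others' best without NorthTel) − (others' welfare with NorthTel) = 2441 − 2428 = $13M.

NorthTel pays $13M.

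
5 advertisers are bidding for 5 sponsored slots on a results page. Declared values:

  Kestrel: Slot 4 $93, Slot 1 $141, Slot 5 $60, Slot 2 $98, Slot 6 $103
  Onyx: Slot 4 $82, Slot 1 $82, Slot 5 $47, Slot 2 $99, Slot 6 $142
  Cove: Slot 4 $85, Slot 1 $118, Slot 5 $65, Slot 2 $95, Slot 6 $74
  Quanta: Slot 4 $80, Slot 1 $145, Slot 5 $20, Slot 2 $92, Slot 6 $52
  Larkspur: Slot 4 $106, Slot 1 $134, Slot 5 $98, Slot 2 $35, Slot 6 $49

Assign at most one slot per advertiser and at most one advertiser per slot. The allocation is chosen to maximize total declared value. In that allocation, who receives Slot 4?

Kestrel receives Slot 4.

Optimal: Kestrel→Slot 4 ($93), Onyx→Slot 6 ($142), Cove→Slot 2 ($95), Quanta→Slot 1 ($145), Larkspur→Slot 5 ($98) — total 93+142+95+145+98 = $573.
Next-best assignment: Kestrel→Slot 2, Onyx→Slot 6, Cove→Slot 4, Quanta→Slot 1, Larkspur→Slot 5 = $568.
Swapping Kestrel↔Onyx (Kestrel→Slot 6 $103, Onyx→Slot 4 $82) loses 50.
Checked against all permutations: $573 is optimal.
Kestrel's own top slot is Slot 1 ($141), but forcing Kestrel→Slot 1 and reassigning the rest optimally gives only $558 — worse by 15.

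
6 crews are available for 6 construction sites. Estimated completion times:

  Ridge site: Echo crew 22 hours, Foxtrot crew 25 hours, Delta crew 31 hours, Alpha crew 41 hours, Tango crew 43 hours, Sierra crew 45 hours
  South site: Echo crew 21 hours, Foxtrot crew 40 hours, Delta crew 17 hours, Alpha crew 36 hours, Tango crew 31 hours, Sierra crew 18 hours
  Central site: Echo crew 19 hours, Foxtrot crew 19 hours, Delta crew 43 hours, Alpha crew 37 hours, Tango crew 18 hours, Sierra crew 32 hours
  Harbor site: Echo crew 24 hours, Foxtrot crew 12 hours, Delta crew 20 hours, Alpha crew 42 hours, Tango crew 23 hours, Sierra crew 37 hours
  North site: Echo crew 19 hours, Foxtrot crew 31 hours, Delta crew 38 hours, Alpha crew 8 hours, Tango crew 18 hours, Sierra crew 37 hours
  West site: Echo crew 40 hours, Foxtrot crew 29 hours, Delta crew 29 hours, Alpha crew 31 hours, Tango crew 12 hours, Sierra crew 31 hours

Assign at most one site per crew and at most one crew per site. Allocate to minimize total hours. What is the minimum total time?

Optimal: Echo crew→Ridge site (22 hours), Foxtrot crew→Central site (19 hours), Delta crew→Harbor site (20 hours), Alpha crew→North site (8 hours), Tango crew→West site (12 hours), Sierra crew→South site (18 hours) — total 22+19+20+8+12+18 = 99 hours.

Minimum total: 99 hours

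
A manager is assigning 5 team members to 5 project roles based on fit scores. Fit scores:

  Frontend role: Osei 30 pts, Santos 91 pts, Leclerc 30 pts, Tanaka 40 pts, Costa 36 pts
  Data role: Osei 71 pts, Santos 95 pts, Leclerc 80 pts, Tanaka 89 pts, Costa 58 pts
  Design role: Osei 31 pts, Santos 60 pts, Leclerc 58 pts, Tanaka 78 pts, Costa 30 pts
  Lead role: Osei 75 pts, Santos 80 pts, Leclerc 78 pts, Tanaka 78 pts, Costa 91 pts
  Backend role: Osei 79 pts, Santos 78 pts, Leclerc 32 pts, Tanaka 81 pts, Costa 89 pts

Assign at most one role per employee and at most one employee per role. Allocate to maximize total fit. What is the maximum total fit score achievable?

Max total: 419 pts

This is the linear assignment problem.
Optimal: Osei→Backend role (79 pts), Santos→Frontend role (91 pts), Leclerc→Data role (80 pts), Tanaka→Design role (78 pts), Costa→Lead role (91 pts) — total 79+91+80+78+91 = 419 pts.
Max-entry greedy (repeatedly take the single best remaining cell) gives 355 pts, worse by 64.
Swapping Tanaka↔Osei (Tanaka→Backend role 81 pts, Osei→Design role 31 pts) loses 45.
Every other assignment is strictly worse.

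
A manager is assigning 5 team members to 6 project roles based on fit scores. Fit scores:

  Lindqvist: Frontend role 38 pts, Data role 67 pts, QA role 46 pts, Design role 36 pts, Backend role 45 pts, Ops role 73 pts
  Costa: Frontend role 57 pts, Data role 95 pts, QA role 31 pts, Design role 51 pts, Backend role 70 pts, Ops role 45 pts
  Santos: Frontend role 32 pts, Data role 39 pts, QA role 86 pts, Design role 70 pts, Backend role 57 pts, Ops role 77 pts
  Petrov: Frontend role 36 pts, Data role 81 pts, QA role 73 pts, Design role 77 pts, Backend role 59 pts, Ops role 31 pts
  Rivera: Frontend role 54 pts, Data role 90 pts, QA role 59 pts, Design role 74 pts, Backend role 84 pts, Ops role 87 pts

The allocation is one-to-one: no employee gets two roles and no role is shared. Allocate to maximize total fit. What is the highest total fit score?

Optimal: Lindqvist→Ops role (73 pts), Costa→Data role (95 pts), Santos→QA role (86 pts), Petrov→Design role (77 pts), Rivera→Backend role (84 pts) — total 73+95+86+77+84 = 415 pts.
Next-best assignment: Lindqvist→Ops role, Costa→Backend role, Santos→QA role, Petrov→Design role, Rivera→Data role = 396 pts.
Swapping Costa↔Petrov (Costa→Design role 51 pts, Petrov→Data role 81 pts) loses 40.

Maximum total: 415 pts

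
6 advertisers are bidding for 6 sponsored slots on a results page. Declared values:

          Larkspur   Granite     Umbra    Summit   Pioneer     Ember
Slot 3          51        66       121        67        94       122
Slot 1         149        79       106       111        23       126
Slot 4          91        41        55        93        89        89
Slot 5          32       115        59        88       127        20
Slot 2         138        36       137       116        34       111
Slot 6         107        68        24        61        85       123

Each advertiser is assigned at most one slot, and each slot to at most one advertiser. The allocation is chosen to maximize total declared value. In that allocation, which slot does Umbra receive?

Umbra receives Slot 3.

This is the linear assignment problem.
Optimal: Larkspur→Slot 1 ($149), Granite→Slot 5 ($115), Umbra→Slot 3 ($121), Summit→Slot 2 ($116), Pioneer→Slot 4 ($89), Ember→Slot 6 ($123) — total 149+115+121+116+89+123 = $713.
Column-greedy (each slot in turn goes to its best remaining advertiser) gives $696, worse by 17.
Next-best assignment: Larkspur→Slot 1, Granite→Slot 5, Umbra→Slot 2, Summit→Slot 4, Pioneer→Slot 3, Ember→Slot 6 = $711.
Checked against all permutations: $713 is optimal.
Umbra's own top slot is Slot 2 ($137), but forcing Umbra→Slot 2 and reassigning the rest optimally gives only $711 — worse by 2.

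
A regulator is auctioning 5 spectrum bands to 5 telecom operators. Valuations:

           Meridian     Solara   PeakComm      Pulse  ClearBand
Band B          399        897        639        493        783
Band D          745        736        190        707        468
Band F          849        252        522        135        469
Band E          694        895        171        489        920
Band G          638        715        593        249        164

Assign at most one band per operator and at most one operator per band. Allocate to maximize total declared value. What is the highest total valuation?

Max total: $3966M

Treat this as an assignment problem: match each operator to one band.
Optimal: Meridian→Band F ($849M), Solara→Band B ($897M), PeakComm→Band G ($593M), Pulse→Band D ($707M), ClearBand→Band E ($920M) — total 849+897+593+707+920 = $3966M.
Column-greedy (each band in turn goes to its best remaining operator) gives $3333M, worse by 633.
Next-best assignment: Meridian→Band F, Solara→Band G, PeakComm→Band B, Pulse→Band D, ClearBand→Band E = $3830M.
Every other assignment is strictly worse.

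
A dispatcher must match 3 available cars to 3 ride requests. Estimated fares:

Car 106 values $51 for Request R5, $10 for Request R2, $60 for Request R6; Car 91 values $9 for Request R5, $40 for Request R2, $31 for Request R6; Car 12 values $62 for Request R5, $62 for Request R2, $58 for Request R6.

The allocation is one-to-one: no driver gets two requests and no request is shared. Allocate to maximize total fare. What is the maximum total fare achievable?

Maximum total: $162

Treat this as an assignment problem: match each driver to one request.
Optimal: Car 106→Request R6 ($60), Car 91→Request R2 ($40), Car 12→Request R5 ($62) — total 60+40+62 = $162.
Next-best assignment: Car 106→Request R5, Car 91→Request R2, Car 12→Request R6 = $149.
Every other assignment is strictly worse.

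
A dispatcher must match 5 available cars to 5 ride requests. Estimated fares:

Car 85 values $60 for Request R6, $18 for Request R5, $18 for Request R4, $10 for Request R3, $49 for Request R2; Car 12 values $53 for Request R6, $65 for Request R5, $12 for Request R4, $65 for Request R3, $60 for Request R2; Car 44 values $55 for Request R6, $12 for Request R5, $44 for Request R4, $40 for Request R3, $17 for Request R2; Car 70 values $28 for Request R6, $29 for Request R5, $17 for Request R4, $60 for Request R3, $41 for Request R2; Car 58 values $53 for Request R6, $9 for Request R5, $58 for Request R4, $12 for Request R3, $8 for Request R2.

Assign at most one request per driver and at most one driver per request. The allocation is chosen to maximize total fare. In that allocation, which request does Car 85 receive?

Car 85 receives Request R2.

Optimal: Car 85→Request R2 ($49), Car 12→Request R5 ($65), Car 44→Request R6 ($55), Car 70→Request R3 ($60), Car 58→Request R4 ($58) — total 49+65+55+60+58 = $287.
Column-greedy (each request in turn goes to its best remaining driver) gives $260, worse by 27.
Next-best assignment: Car 85→Request R2, Car 12→Request R5, Car 44→Request R4, Car 70→Request R3, Car 58→Request R6 = $271.
Swapping Car 44↔Car 70 (Car 44→Request R3 $40, Car 70→Request R6 $28) loses 47.
Every other assignment is strictly worse.
Car 85's own top request is Request R6 ($60), but forcing Car 85→Request R6 and reassigning the rest optimally gives only $264 — worse by 23.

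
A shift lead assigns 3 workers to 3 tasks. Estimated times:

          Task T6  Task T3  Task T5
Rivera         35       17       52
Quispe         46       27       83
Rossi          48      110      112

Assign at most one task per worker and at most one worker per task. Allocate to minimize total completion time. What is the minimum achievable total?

This is a one-to-one assignment (minimum-cost bipartite matching).
Optimal: Rivera→Task T5 (52 min), Quispe→Task T3 (27 min), Rossi→Task T6 (48 min) — total 52+27+48 = 127 min.
Every other assignment is strictly worse.

Minimum total: 127 min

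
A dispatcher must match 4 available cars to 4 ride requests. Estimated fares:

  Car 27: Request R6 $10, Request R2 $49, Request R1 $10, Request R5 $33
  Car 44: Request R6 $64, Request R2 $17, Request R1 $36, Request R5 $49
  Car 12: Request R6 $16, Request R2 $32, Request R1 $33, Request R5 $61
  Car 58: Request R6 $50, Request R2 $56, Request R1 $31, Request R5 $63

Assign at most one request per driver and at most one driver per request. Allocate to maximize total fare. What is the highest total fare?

Maximum total: $209

Optimal: Car 27→Request R2 ($49), Car 44→Request R6 ($64), Car 12→Request R1 ($33), Car 58→Request R5 ($63) — total 49+64+33+63 = $209.
Column-greedy (each request in turn goes to its best remaining driver) gives $186, worse by 23.
Next-best assignment: Car 27→Request R2, Car 44→Request R6, Car 12→Request R5, Car 58→Request R1 = $205.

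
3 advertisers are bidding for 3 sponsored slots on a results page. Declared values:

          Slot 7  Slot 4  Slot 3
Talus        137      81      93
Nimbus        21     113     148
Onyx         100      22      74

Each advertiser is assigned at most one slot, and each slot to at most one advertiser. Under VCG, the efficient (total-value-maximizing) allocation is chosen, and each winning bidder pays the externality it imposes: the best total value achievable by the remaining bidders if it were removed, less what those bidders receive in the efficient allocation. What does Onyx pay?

Efficient allocation: Talus→Slot 4 ($81), Nimbus→Slot 3 ($148), Onyx→Slot 7 ($100); total welfare W = $329.
Onyx receives Slot 7 at value $100, so the others get W − 100 = $229.
Without Onyx: best allocation of the remaining 2 bidders over all 3 slots is Talus→Slot 7 ($137), Nimbus→Slot 3 ($148), total $285.
VCG payment = (others' best without Onyx) − (others' welfare with Onyx) = 285 − 229 = $56.

Onyx pays $56.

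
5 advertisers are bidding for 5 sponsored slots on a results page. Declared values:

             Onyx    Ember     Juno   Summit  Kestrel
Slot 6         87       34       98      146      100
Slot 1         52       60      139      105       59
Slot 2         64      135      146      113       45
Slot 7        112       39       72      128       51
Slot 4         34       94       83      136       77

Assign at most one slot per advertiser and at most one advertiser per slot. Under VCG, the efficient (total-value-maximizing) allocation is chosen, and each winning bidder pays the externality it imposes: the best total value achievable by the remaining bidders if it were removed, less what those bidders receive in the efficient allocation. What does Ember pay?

Efficient allocation: Onyx→Slot 7 ($112), Ember→Slot 2 ($135), Juno→Slot 1 ($139), Summit→Slot 4 ($136), Kestrel→Slot 6 ($100); total welfare W = $622.
Ember receives Slot 2 at value $135, so the others get W − 135 = $487.
Without Ember: best allocation of the remaining 4 bidders over all 5 slots is Onyx→Slot 7 ($112), Juno→Slot 2 ($146), Summit→Slot 4 ($136), Kestrel→Slot 6 ($100), total $494.
VCG payment = (others' best without Ember) − (others' welfare with Ember) = 494 − 487 = $7.

Ember pays $7.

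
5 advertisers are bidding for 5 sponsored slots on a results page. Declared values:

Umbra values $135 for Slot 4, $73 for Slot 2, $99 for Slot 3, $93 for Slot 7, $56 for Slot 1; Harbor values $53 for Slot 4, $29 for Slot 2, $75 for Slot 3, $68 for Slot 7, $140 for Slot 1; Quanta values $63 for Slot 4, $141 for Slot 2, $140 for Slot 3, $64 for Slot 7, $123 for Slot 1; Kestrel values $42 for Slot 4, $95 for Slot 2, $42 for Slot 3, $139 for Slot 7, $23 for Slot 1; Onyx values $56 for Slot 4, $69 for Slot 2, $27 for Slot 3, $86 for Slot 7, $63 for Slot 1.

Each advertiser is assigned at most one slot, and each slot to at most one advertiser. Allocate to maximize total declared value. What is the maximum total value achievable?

Max total: $623

Optimal: Umbra→Slot 4 ($135), Harbor→Slot 1 ($140), Quanta→Slot 3 ($140), Kestrel→Slot 7 ($139), Onyx→Slot 2 ($69) — total 135+140+140+139+69 = $623.
Row-greedy (each advertiser in turn takes its best remaining slot) gives $582, worse by 41.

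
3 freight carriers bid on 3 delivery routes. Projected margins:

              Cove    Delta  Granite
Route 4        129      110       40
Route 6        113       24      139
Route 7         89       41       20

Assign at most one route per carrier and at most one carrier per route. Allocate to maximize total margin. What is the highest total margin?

Max total: $338k

Treat this as an assignment problem: match each carrier to one route.
Optimal: Cove→Route 7 ($89k), Delta→Route 4 ($110k), Granite→Route 6 ($139k) — total 89+110+139 = $338k.
Max-entry greedy (repeatedly take the single best remaining cell) gives $309k, worse by 29.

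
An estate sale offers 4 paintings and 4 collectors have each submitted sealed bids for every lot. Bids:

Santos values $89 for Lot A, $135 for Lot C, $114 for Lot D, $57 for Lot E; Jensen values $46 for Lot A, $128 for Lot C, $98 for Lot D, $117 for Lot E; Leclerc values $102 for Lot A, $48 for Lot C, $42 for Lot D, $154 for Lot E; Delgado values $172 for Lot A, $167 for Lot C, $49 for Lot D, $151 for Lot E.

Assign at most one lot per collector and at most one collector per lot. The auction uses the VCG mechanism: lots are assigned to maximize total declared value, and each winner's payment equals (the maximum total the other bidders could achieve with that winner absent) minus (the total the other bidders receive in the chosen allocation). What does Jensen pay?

Jensen pays $21.

Efficient allocation: Santos→Lot D ($114), Jensen→Lot C ($128), Leclerc→Lot E ($154), Delgado→Lot A ($172); total welfare W = $568.
Jensen receives Lot C at value $128, so the others get W − 128 = $440.
Without Jensen: best allocation of the remaining 3 bidders over all 4 lots is Santos→Lot C ($135), Leclerc→Lot E ($154), Delgado→Lot A ($172), total $461.
VCG payment = (others' best without Jensen) − (others' welfare with Jensen) = 461 − 440 = $21.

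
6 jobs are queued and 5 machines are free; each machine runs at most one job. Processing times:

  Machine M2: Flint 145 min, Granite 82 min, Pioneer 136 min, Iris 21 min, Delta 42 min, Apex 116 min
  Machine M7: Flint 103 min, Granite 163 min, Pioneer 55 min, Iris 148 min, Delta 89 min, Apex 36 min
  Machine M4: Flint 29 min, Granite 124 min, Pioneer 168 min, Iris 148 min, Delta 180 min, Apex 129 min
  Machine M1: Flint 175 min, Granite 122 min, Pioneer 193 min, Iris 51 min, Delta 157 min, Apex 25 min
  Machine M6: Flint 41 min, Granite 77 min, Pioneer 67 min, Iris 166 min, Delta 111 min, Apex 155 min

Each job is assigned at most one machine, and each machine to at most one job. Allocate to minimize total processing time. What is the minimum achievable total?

Optimal: Iris→Machine M2 (21 min), Pioneer→Machine M7 (55 min), Flint→Machine M4 (29 min), Apex→Machine M1 (25 min), Granite→Machine M6 (77 min) — total 21+55+29+25+77 = 207 min.

Minimum total: 207 min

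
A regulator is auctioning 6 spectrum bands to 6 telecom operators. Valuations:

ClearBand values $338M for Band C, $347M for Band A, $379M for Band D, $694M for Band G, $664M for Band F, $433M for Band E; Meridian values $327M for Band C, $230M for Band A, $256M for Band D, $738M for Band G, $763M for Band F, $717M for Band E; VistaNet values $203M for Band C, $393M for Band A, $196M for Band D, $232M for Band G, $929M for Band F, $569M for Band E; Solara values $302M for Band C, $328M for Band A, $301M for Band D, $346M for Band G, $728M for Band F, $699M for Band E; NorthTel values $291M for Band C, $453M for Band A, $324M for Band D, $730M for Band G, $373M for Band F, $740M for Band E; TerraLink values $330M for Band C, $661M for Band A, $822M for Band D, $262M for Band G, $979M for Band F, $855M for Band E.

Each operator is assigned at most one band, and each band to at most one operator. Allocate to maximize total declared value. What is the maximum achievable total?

This is the linear assignment problem.
Optimal: ClearBand→Band C ($338M), Meridian→Band G ($738M), VistaNet→Band F ($929M), Solara→Band E ($699M), NorthTel→Band A ($453M), TerraLink→Band D ($822M) — total 338+738+929+699+453+822 = $3979M.
Max-entry greedy (repeatedly take the single best remaining cell) gives $3531M, worse by 448.
Next-best assignment: ClearBand→Band G, Meridian→Band C, VistaNet→Band F, Solara→Band E, NorthTel→Band A, TerraLink→Band D = $3924M.
Swapping ClearBand↔Meridian (ClearBand→Band G $694M, Meridian→Band C $327M) loses 55.

Maximum total: $3979M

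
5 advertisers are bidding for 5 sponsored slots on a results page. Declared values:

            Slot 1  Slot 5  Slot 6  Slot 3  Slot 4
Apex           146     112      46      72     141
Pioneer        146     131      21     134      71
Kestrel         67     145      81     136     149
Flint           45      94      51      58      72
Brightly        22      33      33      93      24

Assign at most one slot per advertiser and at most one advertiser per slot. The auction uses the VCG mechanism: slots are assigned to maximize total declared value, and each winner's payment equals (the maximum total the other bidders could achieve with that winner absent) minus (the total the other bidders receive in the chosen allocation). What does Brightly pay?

Efficient allocation: Apex→Slot 4 ($141), Pioneer→Slot 1 ($146), Kestrel→Slot 5 ($145), Flint→Slot 6 ($51), Brightly→Slot 3 ($93); total welfare W = $576.
Brightly receives Slot 3 at value $93, so the others get W − 93 = $483.
Without Brightly: best allocation of the remaining 4 bidders over all 5 slots is Apex→Slot 1 ($146), Pioneer→Slot 3 ($134), Kestrel→Slot 4 ($149), Flint→Slot 5 ($94), total $523.
VCG payment = (others' best without Brightly) − (others' welfare with Brightly) = 523 − 483 = $40.

Brightly pays $40.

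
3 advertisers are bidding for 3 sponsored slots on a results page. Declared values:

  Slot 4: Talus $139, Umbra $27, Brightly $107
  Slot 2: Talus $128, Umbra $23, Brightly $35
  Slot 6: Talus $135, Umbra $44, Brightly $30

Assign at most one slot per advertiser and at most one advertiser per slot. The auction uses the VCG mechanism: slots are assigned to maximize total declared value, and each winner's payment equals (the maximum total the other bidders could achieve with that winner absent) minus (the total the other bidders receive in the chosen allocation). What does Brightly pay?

Efficient allocation: Talus→Slot 2 ($128), Umbra→Slot 6 ($44), Brightly→Slot 4 ($107); total welfare W = $279.
Brightly receives Slot 4 at value $107, so the others get W − 107 = $172.
Without Brightly: best allocation of the remaining 2 bidders over all 3 slots is Talus→Slot 4 ($139), Umbra→Slot 6 ($44), total $183.
VCG payment = (others' best without Brightly) − (others' welfare with Brightly) = 183 − 172 = $11.

Brightly pays $11.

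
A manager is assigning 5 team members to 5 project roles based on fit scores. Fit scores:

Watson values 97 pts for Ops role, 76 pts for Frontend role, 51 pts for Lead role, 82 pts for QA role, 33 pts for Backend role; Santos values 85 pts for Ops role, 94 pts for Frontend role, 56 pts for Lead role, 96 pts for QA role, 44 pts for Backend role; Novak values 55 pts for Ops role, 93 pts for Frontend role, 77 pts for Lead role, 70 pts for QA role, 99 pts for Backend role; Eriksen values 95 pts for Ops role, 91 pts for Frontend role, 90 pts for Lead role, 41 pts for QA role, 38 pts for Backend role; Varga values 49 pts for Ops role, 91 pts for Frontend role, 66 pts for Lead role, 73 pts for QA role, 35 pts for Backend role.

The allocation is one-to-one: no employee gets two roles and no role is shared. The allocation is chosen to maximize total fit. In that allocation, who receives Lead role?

Eriksen receives Lead role.

Treat this as an assignment problem: match each employee to one role.
Optimal: Watson→Ops role (97 pts), Santos→QA role (96 pts), Novak→Backend role (99 pts), Eriksen→Lead role (90 pts), Varga→Frontend role (91 pts) — total 97+96+99+90+91 = 473 pts.
Column-greedy (each role in turn goes to its best remaining employee) gives 453 pts, worse by 20.
Swapping Novak↔Watson (Novak→Ops role 55 pts, Watson→Backend role 33 pts) loses 108.
Eriksen's own top role is Ops role (95 pts), but forcing Eriksen→Ops role and reassigning the rest optimally gives only 436 pts — worse by 37.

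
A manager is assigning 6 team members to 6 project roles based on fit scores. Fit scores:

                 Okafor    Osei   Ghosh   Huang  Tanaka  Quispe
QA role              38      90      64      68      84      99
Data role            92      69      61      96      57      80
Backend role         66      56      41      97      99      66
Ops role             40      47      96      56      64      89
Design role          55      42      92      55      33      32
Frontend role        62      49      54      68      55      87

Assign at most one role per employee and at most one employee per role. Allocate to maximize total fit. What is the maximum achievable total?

Maximum total: 530 pts

Optimal: Okafor→Data role (92 pts), Osei→QA role (90 pts), Ghosh→Design role (92 pts), Huang→Frontend role (68 pts), Tanaka→Backend role (99 pts), Quispe→Ops role (89 pts) — total 92+90+92+68+99+89 = 530 pts.
Row-greedy (each employee in turn takes its best remaining role) gives 462 pts, worse by 68.
Next-best assignment: Okafor→Frontend role, Osei→QA role, Ghosh→Design role, Huang→Data role, Tanaka→Backend role, Quispe→Ops role = 528 pts.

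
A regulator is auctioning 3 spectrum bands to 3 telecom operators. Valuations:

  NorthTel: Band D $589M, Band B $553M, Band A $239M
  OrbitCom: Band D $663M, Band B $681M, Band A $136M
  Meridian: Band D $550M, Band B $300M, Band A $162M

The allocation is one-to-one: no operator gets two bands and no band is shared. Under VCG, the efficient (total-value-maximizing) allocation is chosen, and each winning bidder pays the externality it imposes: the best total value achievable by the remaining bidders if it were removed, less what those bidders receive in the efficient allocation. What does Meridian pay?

Efficient allocation: NorthTel→Band A ($239M), OrbitCom→Band B ($681M), Meridian→Band D ($550M); total welfare W = $1470M.
Meridian receives Band D at value $550M, so the others get W − 550 = $920M.
Without Meridian: best allocation of the remaining 2 bidders over all 3 bands is NorthTel→Band D ($589M), OrbitCom→Band B ($681M), total $1270M.
VCG payment = (others' best without Meridian) − (others' welfare with Meridian) = 1270 − 920 = $350M.

Meridian pays $350M.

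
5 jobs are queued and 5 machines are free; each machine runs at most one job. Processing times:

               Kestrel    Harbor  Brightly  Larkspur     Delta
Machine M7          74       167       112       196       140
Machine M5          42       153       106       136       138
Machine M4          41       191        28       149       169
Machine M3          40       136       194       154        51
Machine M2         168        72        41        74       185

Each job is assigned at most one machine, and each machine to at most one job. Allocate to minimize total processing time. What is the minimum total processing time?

Min total: 361 min

Treat this as an assignment problem: match each job to one machine.
Optimal: Kestrel→Machine M7 (74 min), Harbor→Machine M2 (72 min), Brightly→Machine M4 (28 min), Larkspur→Machine M5 (136 min), Delta→Machine M3 (51 min) — total 74+72+28+136+51 = 361 min.
Min-entry greedy (repeatedly take the single cheapest remaining cell) gives 416 min, worse by 55.
No other one-to-one assignment undercuts 361 min.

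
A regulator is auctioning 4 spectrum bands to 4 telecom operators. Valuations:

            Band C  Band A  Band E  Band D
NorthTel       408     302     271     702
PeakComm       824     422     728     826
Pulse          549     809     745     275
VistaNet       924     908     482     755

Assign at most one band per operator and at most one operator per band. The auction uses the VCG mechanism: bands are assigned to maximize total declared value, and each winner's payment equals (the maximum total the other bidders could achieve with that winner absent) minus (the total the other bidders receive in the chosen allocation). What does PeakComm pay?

PeakComm pays $80M.

Efficient allocation: NorthTel→Band D ($702M), PeakComm→Band C ($824M), Pulse→Band E ($745M), VistaNet→Band A ($908M); total welfare W = $3179M.
PeakComm receives Band C at value $824M, so the others get W − 824 = $2355M.
Without PeakComm: best allocation of the remaining 3 bidders over all 4 bands is NorthTel→Band D ($702M), Pulse→Band A ($809M), VistaNet→Band C ($924M), total $2435M.
VCG payment = (others' best without PeakComm) − (others' welfare with PeakComm) = 2435 − 2355 = $80M.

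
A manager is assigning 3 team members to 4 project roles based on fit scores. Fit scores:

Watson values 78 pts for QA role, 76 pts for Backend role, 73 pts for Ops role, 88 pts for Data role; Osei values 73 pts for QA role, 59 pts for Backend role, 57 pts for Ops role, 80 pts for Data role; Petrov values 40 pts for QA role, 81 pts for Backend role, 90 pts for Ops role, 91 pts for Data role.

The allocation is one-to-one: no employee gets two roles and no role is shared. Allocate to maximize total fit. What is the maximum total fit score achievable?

Treat this as an assignment problem: match each employee to one role.
Optimal: Watson→Data role (88 pts), Osei→QA role (73 pts), Petrov→Ops role (90 pts) — total 88+73+90 = 251 pts.

Maximum total: 251 pts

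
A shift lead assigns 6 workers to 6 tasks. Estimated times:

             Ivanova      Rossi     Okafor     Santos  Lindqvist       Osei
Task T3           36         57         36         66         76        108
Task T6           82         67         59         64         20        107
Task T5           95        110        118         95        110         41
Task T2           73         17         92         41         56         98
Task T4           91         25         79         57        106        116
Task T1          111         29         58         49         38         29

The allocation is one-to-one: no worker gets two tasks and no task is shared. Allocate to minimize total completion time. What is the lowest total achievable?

This is the linear assignment problem.
Optimal: Ivanova→Task T3 (36 min), Rossi→Task T4 (25 min), Okafor→Task T1 (58 min), Santos→Task T2 (41 min), Lindqvist→Task T6 (20 min), Osei→Task T5 (41 min) — total 36+25+58+41+20+41 = 221 min.

Minimum total: 221 min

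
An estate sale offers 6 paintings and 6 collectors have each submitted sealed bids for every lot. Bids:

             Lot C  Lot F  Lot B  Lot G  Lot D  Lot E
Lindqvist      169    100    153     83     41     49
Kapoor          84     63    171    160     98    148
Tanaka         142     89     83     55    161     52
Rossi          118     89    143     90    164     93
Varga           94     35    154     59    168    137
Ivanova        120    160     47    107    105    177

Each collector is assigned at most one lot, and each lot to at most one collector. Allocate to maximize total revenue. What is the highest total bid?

Max total: $930

Optimal: Lindqvist→Lot C ($169), Kapoor→Lot G ($160), Tanaka→Lot D ($161), Rossi→Lot B ($143), Varga→Lot E ($137), Ivanova→Lot F ($160) — total 169+160+161+143+137+160 = $930.
Max-entry greedy (repeatedly take the single best remaining cell) gives $864, worse by 66.
Checked against all permutations: $930 is optimal.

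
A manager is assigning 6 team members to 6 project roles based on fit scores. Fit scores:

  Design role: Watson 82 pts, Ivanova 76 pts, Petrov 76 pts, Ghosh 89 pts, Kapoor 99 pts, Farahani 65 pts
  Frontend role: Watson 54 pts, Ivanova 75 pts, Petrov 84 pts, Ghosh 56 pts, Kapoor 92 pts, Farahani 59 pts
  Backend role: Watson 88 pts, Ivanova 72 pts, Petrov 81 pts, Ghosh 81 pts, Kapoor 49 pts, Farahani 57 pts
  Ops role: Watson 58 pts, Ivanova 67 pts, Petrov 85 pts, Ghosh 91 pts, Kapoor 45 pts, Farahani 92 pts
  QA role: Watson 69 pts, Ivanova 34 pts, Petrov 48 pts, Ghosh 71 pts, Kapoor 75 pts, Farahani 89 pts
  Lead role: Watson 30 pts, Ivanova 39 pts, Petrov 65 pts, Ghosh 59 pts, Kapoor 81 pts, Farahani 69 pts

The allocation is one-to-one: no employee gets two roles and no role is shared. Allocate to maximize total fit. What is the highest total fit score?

Maximum total: 509 pts

Optimal: Watson→Backend role (88 pts), Ivanova→Design role (76 pts), Petrov→Frontend role (84 pts), Ghosh→Ops role (91 pts), Kapoor→Lead role (81 pts), Farahani→QA role (89 pts) — total 88+76+84+91+81+89 = 509 pts.
Column-greedy (each role in turn goes to its best remaining employee) gives 473 pts, worse by 36.
Next-best assignment: Watson→Backend role, Ivanova→Frontend role, Petrov→Ops role, Ghosh→Design role, Kapoor→Lead role, Farahani→QA role = 507 pts.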